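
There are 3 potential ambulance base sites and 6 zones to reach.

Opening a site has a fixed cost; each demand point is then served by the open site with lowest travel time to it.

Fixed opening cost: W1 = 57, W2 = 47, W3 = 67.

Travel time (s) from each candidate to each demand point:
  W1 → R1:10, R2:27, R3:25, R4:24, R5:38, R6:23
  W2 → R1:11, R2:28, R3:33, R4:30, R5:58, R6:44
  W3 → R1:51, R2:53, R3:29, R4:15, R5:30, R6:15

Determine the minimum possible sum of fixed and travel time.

204

Open {W1}: assign each demand point to its cheapest open site.
  R1→W1 10, R2→W1 27, R3→W1 25, R4→W1 24, R5→W1 38, R6→W1 23
  travel time 147, fixed 57 → total 204.
Compare {W2, W3}: travel time 128 + fixed 114 = 242.
Compare {W1, W3}: travel time 122 + fixed 124 = 246.
Compare {W2}: travel time 204 + fixed 47 = 251.
All other subsets cost ≥ 242. Minimum total cost: 204.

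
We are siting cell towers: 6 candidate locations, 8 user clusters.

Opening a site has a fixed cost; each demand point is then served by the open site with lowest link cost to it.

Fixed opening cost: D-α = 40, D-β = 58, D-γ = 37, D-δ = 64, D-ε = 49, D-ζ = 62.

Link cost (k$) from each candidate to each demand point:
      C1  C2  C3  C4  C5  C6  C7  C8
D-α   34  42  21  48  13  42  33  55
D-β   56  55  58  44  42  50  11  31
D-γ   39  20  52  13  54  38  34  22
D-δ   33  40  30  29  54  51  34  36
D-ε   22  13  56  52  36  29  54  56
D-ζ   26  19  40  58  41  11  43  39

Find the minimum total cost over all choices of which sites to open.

271

Open {D-α, D-γ}: assign each demand point to its cheapest open site.
  C1→D-α 34, C2→D-γ 20, C3→D-α 21, C4→D-γ 13, C5→D-α 13, C6→D-γ 38, C7→D-α 33, C8→D-γ 22
  link cost 194, fixed 77 → total 271.
Compare {D-α, D-γ, D-ε}: link cost 166 + fixed 126 = 292.
Compare {D-α, D-γ, D-ζ}: link cost 158 + fixed 139 = 297.
Compare {D-γ, D-ζ}: link cost 206 + fixed 99 = 305.
All other subsets cost ≥ 292. Minimum total cost: 271.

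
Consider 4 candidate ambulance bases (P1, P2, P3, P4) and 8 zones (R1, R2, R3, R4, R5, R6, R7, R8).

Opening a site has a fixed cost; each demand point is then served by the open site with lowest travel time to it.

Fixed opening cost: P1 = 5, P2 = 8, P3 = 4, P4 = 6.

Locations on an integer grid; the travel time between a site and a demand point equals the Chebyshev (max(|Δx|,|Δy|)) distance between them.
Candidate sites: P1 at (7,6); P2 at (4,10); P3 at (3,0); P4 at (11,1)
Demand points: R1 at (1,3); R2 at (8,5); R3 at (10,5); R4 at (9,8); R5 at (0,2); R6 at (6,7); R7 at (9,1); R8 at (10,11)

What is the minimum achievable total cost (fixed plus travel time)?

Open {P1, P3}: assign each demand point to its cheapest open site.
  R1→P3 3, R2→P1 1, R3→P1 3, R4→P1 2, R5→P3 3, R6→P1 1, R7→P1 5, R8→P1 5
  travel time 23, fixed 9 → total 32.
Compare {P1}: travel time 30 + fixed 5 = 35.
Compare {P1, P3, P4}: travel time 20 + fixed 15 = 35.
Compare {P1, P4}: travel time 27 + fixed 11 = 38.
All other subsets cost ≥ 35. Minimum total cost: 32.

32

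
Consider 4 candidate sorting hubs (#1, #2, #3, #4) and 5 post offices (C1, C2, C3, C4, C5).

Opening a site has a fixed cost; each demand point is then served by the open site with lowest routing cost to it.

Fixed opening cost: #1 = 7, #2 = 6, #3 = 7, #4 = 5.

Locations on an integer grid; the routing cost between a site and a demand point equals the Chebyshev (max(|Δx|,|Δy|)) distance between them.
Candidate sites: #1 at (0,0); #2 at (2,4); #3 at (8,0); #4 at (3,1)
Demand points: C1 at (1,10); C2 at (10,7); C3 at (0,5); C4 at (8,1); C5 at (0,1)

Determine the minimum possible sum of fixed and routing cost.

Open {#2}: assign each demand point to its cheapest open site.
  C1→#2 6, C2→#2 8, C3→#2 2, C4→#2 6, C5→#2 3
  routing cost 25, fixed 6 → total 31.
Compare {#2, #3}: routing cost 19 + fixed 13 = 32.
Compare {#4}: routing cost 28 + fixed 5 = 33.
Compare {#2, #4}: routing cost 23 + fixed 11 = 34.
All other subsets cost ≥ 32. Minimum total cost: 31.

31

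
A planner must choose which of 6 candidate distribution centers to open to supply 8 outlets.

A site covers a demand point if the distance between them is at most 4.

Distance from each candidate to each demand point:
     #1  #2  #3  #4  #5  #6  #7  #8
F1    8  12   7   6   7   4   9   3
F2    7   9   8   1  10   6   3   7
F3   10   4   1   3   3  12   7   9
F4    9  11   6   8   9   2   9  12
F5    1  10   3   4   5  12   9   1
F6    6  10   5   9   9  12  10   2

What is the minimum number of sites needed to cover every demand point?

Coverage sets (demand points within 4 of each site):
  F1: {#6, #8}
  F2: {#4, #7}
  F3: {#2, #3, #4, #5}
  F4: {#6}
  F5: {#1, #3, #4, #8}
  F6: {#8}
No 3 sites suffice: every size-3 union leaves at least one demand point uncovered.
But {F1, F2, F3, F5} covers everything, so the minimum is 4.

4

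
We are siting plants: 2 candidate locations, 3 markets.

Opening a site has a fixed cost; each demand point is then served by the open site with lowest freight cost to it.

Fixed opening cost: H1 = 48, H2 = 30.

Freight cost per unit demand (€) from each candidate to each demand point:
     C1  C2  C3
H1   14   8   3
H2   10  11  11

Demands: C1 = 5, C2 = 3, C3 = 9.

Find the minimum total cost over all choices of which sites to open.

Open {H1}: assign each demand point to its cheapest open site.
  C1→H1 5×14=70, C2→H1 3×8=24, C3→H1 9×3=27
  freight cost 121, fixed 48 → total 169.
Compare {H1, H2}: freight cost 101 + fixed 78 = 179.
Compare {H2}: freight cost 182 + fixed 30 = 212.

169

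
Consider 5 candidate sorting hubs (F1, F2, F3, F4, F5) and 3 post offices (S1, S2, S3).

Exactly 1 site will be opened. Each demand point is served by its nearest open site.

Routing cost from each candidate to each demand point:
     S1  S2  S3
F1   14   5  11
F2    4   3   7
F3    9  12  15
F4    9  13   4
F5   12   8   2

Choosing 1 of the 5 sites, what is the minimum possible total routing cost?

Open {F2}.
  S1→F2 4, S2→F2 3, S3→F2 7  ⇒ total 14.
Compare {F5}: total 22.
Compare {F4}: total 26.
No size-1 selection does better; minimum is 14.

14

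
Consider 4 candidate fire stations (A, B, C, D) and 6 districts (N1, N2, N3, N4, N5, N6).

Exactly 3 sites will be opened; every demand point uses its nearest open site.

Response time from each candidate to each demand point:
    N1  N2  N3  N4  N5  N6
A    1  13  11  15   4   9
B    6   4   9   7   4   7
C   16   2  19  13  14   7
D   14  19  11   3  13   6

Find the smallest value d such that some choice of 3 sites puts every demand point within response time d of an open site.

9

Open {A, B, C}.
  Farthest demand point is N3 at response time 9 (to B); all others are ≤ 9.
With {A, B, D} the worst case is 9.
With {B, C, D} the worst case is 9.
No size-3 selection achieves below 9.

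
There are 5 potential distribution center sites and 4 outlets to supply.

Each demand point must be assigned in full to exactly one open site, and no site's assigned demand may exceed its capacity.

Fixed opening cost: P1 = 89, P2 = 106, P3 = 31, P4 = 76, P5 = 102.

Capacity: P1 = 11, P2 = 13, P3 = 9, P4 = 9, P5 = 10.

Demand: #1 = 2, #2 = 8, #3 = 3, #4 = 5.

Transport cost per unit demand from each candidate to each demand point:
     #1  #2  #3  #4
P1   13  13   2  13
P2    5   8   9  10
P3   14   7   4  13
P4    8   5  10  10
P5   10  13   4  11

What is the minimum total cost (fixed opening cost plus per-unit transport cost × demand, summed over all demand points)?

273

Open {P1, P3}; cheapest assignment that respects the capacities:
  P1 (cap 11, load 10): #1, #3, #4 — cost 2×13 + 3×2 + 5×13 = 97
  P3 (cap 9, load 8): #2 — cost 8×7 = 56
  Shipping 153, fixed 120 → total 273.
  Any other capacity-feasible assignment to {P1, P3} ships for at least 153.
Compare {P3, P5}: its best feasible assignment gives total 276.
Compare {P2, P3}: its best feasible assignment gives total 280.
Every other set of open sites that can feasibly serve all demand totals ≥ 276 even under its best assignment. Minimum: 273.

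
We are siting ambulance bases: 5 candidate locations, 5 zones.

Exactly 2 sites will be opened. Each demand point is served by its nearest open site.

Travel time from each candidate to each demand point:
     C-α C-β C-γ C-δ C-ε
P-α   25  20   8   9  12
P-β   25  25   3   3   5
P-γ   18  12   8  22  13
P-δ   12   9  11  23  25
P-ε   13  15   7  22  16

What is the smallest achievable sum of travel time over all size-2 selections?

Open {P-β, P-δ}.
  C-α→P-δ 12, C-β→P-δ 9, C-γ→P-β 3, C-δ→P-β 3, C-ε→P-β 5  ⇒ total 32.
Compare {P-β, P-ε}: total 39.
Compare {P-β, P-γ}: total 41.
No size-2 selection does better; minimum is 32.

32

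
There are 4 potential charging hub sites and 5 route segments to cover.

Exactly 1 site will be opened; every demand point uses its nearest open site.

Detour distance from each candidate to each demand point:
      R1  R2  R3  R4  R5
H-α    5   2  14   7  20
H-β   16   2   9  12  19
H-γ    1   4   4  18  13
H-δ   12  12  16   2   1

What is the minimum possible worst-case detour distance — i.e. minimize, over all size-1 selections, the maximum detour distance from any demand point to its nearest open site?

Open {H-δ}.
  Farthest demand point is R3 at detour distance 16 (to H-δ); all others are ≤ 16.
With {H-γ} the worst case is 18.
With {H-β} the worst case is 19.
No size-1 selection achieves below 16.

16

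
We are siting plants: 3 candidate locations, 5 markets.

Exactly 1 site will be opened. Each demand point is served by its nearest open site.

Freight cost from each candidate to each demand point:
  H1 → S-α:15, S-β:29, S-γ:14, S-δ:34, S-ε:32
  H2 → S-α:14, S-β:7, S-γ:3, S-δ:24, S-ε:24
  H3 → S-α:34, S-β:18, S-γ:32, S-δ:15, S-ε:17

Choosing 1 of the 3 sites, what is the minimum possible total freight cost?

Open {H2}.
  S-α→H2 14, S-β→H2 7, S-γ→H2 3, S-δ→H2 24, S-ε→H2 24  ⇒ total 72.
Compare {H3}: total 116.
Compare {H1}: total 124.

72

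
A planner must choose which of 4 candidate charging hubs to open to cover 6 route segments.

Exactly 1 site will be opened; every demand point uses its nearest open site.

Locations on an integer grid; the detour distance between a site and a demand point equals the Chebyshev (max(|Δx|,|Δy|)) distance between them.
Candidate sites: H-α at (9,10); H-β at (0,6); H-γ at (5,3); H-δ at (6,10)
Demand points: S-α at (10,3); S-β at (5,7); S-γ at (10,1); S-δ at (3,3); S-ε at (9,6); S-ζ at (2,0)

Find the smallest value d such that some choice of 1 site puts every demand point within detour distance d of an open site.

Open {H-γ}.
  Farthest demand point is S-α at detour distance 5 (to H-γ); all others are ≤ 5.
With {H-α} the worst case is 10.
With {H-β} the worst case is 10.
No size-1 selection achieves below 5.

5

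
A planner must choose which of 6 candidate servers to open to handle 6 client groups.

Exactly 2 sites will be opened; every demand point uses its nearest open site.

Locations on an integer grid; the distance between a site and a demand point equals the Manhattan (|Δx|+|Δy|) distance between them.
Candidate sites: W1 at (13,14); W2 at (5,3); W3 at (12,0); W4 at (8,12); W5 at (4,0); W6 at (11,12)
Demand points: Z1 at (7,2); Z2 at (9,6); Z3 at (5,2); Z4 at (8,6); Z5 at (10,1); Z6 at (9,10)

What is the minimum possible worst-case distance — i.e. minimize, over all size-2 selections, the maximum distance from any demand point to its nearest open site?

Open {W2, W4}.
  Farthest demand point is Z2 at distance 7 (to W2); all others are ≤ 7.
With {W2, W6} the worst case is 7.
With {W4, W5} the worst case is 7.
No size-2 selection achieves below 7.

7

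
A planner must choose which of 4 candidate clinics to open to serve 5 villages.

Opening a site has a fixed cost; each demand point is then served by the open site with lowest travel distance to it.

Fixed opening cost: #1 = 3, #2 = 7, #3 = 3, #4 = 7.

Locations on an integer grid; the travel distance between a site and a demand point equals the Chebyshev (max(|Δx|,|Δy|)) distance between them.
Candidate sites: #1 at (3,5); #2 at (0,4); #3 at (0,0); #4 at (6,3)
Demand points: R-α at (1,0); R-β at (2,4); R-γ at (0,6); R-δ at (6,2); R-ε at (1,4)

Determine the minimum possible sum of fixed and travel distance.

Open {#1, #3}: assign each demand point to its cheapest open site.
  R-α→#3 1, R-β→#1 1, R-γ→#1 3, R-δ→#1 3, R-ε→#1 2
  travel distance 10, fixed 6 → total 16.
Compare {#1}: travel distance 14 + fixed 3 = 17.
Compare {#1, #2}: travel distance 11 + fixed 10 = 21.
Compare {#1, #2, #3}: travel distance 8 + fixed 13 = 21.
All other subsets cost ≥ 17. Minimum total cost: 16.

16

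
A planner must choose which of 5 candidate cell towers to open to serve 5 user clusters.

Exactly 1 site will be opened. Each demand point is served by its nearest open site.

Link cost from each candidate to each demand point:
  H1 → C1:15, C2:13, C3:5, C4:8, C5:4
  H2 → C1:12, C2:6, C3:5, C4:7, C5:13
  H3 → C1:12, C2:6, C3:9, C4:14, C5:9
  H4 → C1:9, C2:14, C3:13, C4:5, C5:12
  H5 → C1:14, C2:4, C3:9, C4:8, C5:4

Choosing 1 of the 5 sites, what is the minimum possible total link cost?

Open {H5}.
  C1→H5 14, C2→H5 4, C3→H5 9, C4→H5 8, C5→H5 4  ⇒ total 39.
Compare {H2}: total 43.
Compare {H1}: total 45.
No size-1 selection does better; minimum is 39.

39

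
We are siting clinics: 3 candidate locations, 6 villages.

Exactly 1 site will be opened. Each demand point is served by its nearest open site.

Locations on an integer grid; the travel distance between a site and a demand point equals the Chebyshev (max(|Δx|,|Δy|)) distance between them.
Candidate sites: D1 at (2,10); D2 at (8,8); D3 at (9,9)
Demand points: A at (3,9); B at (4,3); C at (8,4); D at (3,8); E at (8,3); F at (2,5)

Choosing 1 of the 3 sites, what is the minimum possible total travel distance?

Open {D1}.
  A→D1 1, B→D1 7, C→D1 6, D→D1 2, E→D1 7, F→D1 5  ⇒ total 28.
Compare {D2}: total 30.
Compare {D3}: total 36.

28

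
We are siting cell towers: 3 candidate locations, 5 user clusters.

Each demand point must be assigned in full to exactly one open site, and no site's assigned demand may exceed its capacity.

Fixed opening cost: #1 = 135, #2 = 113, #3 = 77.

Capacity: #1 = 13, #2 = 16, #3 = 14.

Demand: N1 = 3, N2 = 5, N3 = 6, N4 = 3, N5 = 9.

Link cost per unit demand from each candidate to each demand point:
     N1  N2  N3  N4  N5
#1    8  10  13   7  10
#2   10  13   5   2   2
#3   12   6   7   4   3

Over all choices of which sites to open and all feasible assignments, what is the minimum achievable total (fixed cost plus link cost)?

313

Open {#2, #3}; cheapest assignment that respects the capacities:
  #2 (cap 16, load 12): N1, N3, N4 — cost 3×10 + 6×5 + 3×2 = 66
  #3 (cap 14, load 14): N2, N5 — cost 5×6 + 9×3 = 57
  Shipping 123, fixed 190 → total 313.
  Any other capacity-feasible assignment to {#2, #3} ships for at least 123.
Compare {#1, #2}: its best feasible assignment gives total 391.
Compare {#1, #3}: its best feasible assignment gives total 392.
Every other set of open sites that can feasibly serve all demand totals ≥ 391 even under its best assignment. Minimum: 313.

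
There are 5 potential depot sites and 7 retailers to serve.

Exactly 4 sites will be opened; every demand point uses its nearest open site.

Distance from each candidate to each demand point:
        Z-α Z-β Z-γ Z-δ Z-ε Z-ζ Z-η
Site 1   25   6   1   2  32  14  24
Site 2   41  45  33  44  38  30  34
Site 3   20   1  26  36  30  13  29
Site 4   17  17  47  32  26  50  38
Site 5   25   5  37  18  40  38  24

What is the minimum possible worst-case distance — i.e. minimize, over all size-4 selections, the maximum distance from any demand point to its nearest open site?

26

Open {Site 1, Site 2, Site 3, Site 4}.
  Farthest demand point is Z-ε at distance 26 (to Site 4); all others are ≤ 26.
With {Site 1, Site 2, Site 4, Site 5} the worst case is 26.
With {Site 1, Site 3, Site 4, Site 5} the worst case is 26.
No size-4 selection achieves below 26.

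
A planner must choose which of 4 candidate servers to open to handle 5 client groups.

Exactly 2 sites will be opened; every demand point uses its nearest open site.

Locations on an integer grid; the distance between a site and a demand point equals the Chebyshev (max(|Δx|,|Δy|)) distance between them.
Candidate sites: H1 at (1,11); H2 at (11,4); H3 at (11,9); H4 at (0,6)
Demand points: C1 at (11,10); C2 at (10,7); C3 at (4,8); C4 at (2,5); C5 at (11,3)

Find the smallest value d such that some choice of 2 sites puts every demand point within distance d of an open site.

Open {H1, H2}.
  Farthest demand point is C1 at distance 6 (to H2); all others are ≤ 6.
With {H1, H3} the worst case is 6.
With {H2, H4} the worst case is 6.
No size-2 selection achieves below 6.

6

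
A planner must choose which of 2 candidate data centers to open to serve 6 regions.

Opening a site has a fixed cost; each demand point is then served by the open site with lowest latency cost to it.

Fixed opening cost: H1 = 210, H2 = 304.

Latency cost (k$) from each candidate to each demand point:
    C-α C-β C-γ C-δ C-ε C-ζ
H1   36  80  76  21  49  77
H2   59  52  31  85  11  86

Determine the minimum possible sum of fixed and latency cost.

549

Open {H1}: assign each demand point to its cheapest open site.
  C-α→H1 36, C-β→H1 80, C-γ→H1 76, C-δ→H1 21, C-ε→H1 49, C-ζ→H1 77
  latency cost 339, fixed 210 → total 549.
Compare {H2}: latency cost 324 + fixed 304 = 628.
Compare {H1, H2}: latency cost 228 + fixed 514 = 742.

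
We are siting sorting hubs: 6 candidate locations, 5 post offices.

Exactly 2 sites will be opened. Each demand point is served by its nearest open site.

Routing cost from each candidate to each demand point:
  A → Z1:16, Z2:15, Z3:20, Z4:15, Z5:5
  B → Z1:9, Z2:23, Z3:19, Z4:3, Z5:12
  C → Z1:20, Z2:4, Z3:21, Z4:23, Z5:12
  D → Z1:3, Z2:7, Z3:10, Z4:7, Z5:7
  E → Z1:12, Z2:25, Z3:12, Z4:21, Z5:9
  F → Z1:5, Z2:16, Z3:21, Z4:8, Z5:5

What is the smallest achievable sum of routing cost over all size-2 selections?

30

Open {B, D}.
  Z1→D 3, Z2→D 7, Z3→D 10, Z4→B 3, Z5→D 7  ⇒ total 30.
Compare {C, D}: total 31.
Compare {A, D}: total 32.
No size-2 selection does better; minimum is 30.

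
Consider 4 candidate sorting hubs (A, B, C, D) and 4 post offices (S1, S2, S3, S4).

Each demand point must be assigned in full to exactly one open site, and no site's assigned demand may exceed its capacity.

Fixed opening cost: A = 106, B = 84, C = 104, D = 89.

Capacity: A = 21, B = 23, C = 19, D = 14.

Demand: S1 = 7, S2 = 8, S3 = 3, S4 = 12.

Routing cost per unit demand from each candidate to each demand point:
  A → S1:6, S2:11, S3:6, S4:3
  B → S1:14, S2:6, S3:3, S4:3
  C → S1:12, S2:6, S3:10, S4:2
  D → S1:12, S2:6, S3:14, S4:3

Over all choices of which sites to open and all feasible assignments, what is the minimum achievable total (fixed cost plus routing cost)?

325

Open {A, B}; cheapest assignment that respects the capacities:
  A (cap 21, load 19): S1, S4 — cost 7×6 + 12×3 = 78
  B (cap 23, load 11): S2, S3 — cost 8×6 + 3×3 = 57
  Shipping 135, fixed 190 → total 325.
  Any other capacity-feasible assignment to {A, B} ships for at least 135.
Compare {B, D}: its best feasible assignment gives total 350.
Compare {B, C}: its best feasible assignment gives total 353.
Every other set of open sites that can feasibly serve all demand totals ≥ 350 even under its best assignment. Minimum: 325.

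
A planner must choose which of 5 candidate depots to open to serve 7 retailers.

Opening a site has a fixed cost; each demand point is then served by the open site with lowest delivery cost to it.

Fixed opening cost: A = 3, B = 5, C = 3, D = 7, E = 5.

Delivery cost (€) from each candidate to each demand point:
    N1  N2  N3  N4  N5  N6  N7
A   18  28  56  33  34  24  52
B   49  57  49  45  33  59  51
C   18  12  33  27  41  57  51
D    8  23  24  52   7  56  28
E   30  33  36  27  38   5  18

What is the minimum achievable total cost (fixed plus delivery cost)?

116

Open {C, D, E}: assign each demand point to its cheapest open site.
  N1→D 8, N2→C 12, N3→D 24, N4→C 27, N5→D 7, N6→E 5, N7→E 18
  delivery cost 101, fixed 15 → total 116.
Compare {A, C, D, E}: delivery cost 101 + fixed 18 = 119.
Compare {B, C, D, E}: delivery cost 101 + fixed 20 = 121.
Compare {D, E}: delivery cost 112 + fixed 12 = 124.
All other subsets cost ≥ 119. Minimum total cost: 116.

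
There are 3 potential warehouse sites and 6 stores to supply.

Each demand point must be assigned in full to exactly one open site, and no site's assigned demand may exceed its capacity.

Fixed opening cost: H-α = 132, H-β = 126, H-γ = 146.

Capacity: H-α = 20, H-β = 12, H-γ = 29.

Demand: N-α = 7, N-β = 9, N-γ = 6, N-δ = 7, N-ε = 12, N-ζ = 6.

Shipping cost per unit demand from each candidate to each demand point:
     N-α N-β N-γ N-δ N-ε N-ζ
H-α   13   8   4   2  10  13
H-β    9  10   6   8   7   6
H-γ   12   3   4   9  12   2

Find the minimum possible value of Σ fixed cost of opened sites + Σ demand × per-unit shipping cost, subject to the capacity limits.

Open {H-α, H-γ}; cheapest assignment that respects the capacities:
  H-α (cap 20, load 19): N-δ, N-ε — cost 7×2 + 12×10 = 134
  H-γ (cap 29, load 28): N-α, N-β, N-γ, N-ζ — cost 7×12 + 9×3 + 6×4 + 6×2 = 147
  Shipping 281, fixed 278 → total 559.
  Any other capacity-feasible assignment to {H-α, H-γ} ships for at least 281.
Compare {H-α, H-β, H-γ}: its best feasible assignment gives total 649.
Every other set of open sites that can feasibly serve all demand totals ≥ 649 even under its best assignment. Minimum: 559.

559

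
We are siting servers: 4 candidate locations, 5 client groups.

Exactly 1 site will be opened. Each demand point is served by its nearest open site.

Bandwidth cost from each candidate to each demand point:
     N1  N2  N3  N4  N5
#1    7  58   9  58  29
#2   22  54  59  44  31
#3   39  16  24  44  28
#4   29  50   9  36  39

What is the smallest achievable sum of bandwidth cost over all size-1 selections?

151

Open {#3}.
  N1→#3 39, N2→#3 16, N3→#3 24, N4→#3 44, N5→#3 28  ⇒ total 151.
Compare {#1}: total 161.
Compare {#4}: total 163.
No size-1 selection does better; minimum is 151.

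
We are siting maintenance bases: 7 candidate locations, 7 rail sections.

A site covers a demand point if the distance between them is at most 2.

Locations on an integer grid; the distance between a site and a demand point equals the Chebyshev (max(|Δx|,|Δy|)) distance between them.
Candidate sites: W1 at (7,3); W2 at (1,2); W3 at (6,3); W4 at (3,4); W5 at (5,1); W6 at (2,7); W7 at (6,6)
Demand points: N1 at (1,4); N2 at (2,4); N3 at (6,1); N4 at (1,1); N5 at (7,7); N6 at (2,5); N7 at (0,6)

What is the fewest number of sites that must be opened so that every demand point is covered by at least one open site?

4

Coverage sets (demand points within 2 of each site):
  W1: {N3}
  W2: {N1, N2, N4}
  W3: {N3}
  W4: {N1, N2, N6}
  W5: {N3}
  W6: {N6, N7}
  W7: {N5}
No 3 sites suffice: every size-3 union leaves at least one demand point uncovered.
But {W1, W2, W6, W7} covers everything, so the minimum is 4.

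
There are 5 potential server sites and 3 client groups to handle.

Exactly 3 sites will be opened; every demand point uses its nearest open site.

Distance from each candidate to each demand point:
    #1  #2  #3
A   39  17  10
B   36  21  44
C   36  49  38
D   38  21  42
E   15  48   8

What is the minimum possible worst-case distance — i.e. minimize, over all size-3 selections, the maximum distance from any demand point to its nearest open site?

17

Open {A, B, E}.
  Farthest demand point is #2 at distance 17 (to A); all others are ≤ 17.
With {A, C, E} the worst case is 17.
With {A, D, E} the worst case is 17.
No size-3 selection achieves below 17.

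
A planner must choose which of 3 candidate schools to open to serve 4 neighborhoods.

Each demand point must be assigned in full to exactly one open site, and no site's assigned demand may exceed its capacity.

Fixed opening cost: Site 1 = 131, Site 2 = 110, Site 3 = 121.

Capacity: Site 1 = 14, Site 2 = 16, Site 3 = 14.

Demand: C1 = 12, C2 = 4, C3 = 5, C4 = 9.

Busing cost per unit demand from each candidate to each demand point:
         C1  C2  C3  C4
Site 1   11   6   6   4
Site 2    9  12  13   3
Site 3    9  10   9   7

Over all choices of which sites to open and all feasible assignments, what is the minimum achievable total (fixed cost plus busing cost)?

463

Open {Site 1, Site 2}; cheapest assignment that respects the capacities:
  Site 1 (cap 14, load 14): C3, C4 — cost 5×6 + 9×4 = 66
  Site 2 (cap 16, load 16): C1, C2 — cost 12×9 + 4×12 = 156
  Shipping 222, fixed 241 → total 463.
  Any other capacity-feasible assignment to {Site 1, Site 2} ships for at least 222.
Compare {Site 2, Site 3}: its best feasible assignment gives total 495.
Compare {Site 1, Site 2, Site 3}: its best feasible assignment gives total 551.
Every other set of open sites that can feasibly serve all demand totals ≥ 495 even under its best assignment. Minimum: 463.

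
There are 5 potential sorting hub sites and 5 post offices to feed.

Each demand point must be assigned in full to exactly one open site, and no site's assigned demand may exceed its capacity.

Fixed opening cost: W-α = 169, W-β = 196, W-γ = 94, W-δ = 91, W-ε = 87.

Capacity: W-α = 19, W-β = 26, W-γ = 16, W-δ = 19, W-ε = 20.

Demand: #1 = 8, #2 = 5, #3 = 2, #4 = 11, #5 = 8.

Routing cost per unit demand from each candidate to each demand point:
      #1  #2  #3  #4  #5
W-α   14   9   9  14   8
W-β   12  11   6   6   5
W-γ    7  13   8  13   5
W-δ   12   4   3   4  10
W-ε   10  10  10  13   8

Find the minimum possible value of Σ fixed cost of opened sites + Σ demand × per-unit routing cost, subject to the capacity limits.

351

Open {W-γ, W-δ}; cheapest assignment that respects the capacities:
  W-γ (cap 16, load 16): #1, #5 — cost 8×7 + 8×5 = 96
  W-δ (cap 19, load 18): #2, #3, #4 — cost 5×4 + 2×3 + 11×4 = 70
  Shipping 166, fixed 185 → total 351.
  Any other capacity-feasible assignment to {W-γ, W-δ} ships for at least 166.
Compare {W-δ, W-ε}: its best feasible assignment gives total 392.
Compare {W-γ, W-δ, W-ε}: its best feasible assignment gives total 438.
Every other set of open sites that can feasibly serve all demand totals ≥ 392 even under its best assignment. Minimum: 351.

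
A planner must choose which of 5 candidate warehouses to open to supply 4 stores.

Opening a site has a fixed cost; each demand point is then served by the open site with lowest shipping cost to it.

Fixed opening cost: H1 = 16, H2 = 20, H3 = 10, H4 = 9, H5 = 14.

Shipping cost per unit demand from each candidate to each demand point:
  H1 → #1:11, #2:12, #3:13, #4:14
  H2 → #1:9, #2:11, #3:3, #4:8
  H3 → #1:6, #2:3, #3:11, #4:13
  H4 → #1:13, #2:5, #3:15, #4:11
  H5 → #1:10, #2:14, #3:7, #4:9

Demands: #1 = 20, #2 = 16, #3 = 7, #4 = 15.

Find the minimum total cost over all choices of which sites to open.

Open {H2, H3}: assign each demand point to its cheapest open site.
  #1→H3 20×6=120, #2→H3 16×3=48, #3→H2 7×3=21, #4→H2 15×8=120
  shipping cost 309, fixed 30 → total 339.
Compare {H2, H3, H4}: shipping cost 309 + fixed 39 = 348.
Compare {H2, H3, H5}: shipping cost 309 + fixed 44 = 353.
Compare {H1, H2, H3}: shipping cost 309 + fixed 46 = 355.
All other subsets cost ≥ 348. Minimum total cost: 339.

339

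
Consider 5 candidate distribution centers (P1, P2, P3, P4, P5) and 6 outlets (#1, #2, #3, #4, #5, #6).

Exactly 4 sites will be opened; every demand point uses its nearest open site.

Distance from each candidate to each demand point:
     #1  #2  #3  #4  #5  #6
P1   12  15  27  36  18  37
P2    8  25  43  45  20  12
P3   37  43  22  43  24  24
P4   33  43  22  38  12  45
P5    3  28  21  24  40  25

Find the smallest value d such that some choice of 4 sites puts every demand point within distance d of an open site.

24

Open {P1, P2, P3, P5}.
  Farthest demand point is #4 at distance 24 (to P5); all others are ≤ 24.
With {P1, P2, P4, P5} the worst case is 24.
With {P1, P3, P4, P5} the worst case is 24.
No size-4 selection achieves below 24.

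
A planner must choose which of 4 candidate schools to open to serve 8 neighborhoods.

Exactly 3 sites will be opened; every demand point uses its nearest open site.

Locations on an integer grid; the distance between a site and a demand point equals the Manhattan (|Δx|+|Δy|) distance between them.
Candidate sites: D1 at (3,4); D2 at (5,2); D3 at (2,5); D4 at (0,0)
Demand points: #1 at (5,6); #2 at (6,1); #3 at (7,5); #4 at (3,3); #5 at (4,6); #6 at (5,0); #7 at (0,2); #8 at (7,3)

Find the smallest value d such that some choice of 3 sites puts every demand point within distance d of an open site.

5

Open {D1, D2, D3}.
  Farthest demand point is #3 at distance 5 (to D1); all others are ≤ 5.
With {D1, D2, D4} the worst case is 5.
With {D2, D3, D4} the worst case is 5.
No size-3 selection achieves below 5.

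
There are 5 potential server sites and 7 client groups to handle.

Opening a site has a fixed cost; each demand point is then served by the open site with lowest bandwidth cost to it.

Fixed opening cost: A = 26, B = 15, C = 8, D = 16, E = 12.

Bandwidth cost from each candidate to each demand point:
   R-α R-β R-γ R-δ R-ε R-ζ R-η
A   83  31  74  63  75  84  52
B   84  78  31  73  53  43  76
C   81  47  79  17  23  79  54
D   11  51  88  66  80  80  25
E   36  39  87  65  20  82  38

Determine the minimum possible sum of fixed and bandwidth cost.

236

Open {B, C, D}: assign each demand point to its cheapest open site.
  R-α→D 11, R-β→C 47, R-γ→B 31, R-δ→C 17, R-ε→C 23, R-ζ→B 43, R-η→D 25
  bandwidth cost 197, fixed 39 → total 236.
Compare {B, C, D, E}: bandwidth cost 186 + fixed 51 = 237.
Compare {A, B, C, D}: bandwidth cost 181 + fixed 65 = 246.
Compare {A, B, C, D, E}: bandwidth cost 178 + fixed 77 = 255.
All other subsets cost ≥ 237. Minimum total cost: 236.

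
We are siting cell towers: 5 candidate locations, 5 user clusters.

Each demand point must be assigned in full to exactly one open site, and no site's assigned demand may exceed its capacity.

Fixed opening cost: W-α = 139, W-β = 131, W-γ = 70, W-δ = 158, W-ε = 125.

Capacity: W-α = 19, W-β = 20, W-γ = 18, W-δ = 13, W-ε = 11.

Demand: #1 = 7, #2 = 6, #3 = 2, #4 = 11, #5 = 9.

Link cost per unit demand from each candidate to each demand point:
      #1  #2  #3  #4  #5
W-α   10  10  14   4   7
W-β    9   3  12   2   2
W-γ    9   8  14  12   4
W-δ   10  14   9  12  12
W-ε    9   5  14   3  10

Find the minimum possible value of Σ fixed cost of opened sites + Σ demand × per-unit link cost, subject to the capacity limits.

Open {W-β, W-γ}; cheapest assignment that respects the capacities:
  W-β (cap 20, load 19): #2, #3, #4 — cost 6×3 + 2×12 + 11×2 = 64
  W-γ (cap 18, load 16): #1, #5 — cost 7×9 + 9×4 = 99
  Shipping 163, fixed 201 → total 364.
  Any other capacity-feasible assignment to {W-β, W-γ} ships for at least 163.
Compare {W-α, W-γ}: its best feasible assignment gives total 435.
Compare {W-α, W-β}: its best feasible assignment gives total 444.
Every other set of open sites that can feasibly serve all demand totals ≥ 435 even under its best assignment. Minimum: 364.

364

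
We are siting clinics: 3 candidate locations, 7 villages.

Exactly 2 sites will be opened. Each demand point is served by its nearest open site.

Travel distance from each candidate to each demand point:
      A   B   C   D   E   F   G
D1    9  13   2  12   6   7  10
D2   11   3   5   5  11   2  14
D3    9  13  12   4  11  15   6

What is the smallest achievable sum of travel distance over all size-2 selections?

37

Open {D1, D2}.
  A→D1 9, B→D2 3, C→D1 2, D→D2 5, E→D1 6, F→D2 2, G→D1 10  ⇒ total 37.
Compare {D2, D3}: total 40.
Compare {D1, D3}: total 47.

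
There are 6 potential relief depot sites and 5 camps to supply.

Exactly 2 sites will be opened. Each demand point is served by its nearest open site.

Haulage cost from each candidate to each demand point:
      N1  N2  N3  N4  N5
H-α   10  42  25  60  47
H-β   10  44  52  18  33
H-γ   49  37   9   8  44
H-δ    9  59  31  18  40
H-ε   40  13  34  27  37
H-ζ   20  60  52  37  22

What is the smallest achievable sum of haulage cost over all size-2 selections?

96

Open {H-γ, H-ζ}.
  N1→H-ζ 20, N2→H-γ 37, N3→H-γ 9, N4→H-γ 8, N5→H-ζ 22  ⇒ total 96.
Compare {H-β, H-γ}: total 97.
Compare {H-γ, H-δ}: total 103.
No size-2 selection does better; minimum is 96.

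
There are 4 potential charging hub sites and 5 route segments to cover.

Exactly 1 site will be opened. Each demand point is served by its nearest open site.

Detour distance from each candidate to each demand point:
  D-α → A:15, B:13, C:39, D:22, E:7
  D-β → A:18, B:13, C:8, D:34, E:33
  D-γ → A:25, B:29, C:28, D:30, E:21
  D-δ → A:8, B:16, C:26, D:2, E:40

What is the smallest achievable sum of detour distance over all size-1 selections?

92

Open {D-δ}.
  A→D-δ 8, B→D-δ 16, C→D-δ 26, D→D-δ 2, E→D-δ 40  ⇒ total 92.
Compare {D-α}: total 96.
Compare {D-β}: total 106.
No size-1 selection does better; minimum is 92.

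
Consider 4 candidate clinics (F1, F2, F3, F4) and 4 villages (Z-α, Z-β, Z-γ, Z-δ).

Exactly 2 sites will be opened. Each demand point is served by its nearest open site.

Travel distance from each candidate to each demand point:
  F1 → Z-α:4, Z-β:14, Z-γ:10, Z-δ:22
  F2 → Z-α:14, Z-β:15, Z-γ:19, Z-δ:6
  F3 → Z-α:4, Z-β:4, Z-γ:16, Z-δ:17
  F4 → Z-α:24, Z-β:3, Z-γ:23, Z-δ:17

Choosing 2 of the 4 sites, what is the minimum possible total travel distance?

30

Open {F2, F3}.
  Z-α→F3 4, Z-β→F3 4, Z-γ→F3 16, Z-δ→F2 6  ⇒ total 30.
Compare {F1, F2}: total 34.
Compare {F1, F4}: total 34.
No size-2 selection does better; minimum is 30.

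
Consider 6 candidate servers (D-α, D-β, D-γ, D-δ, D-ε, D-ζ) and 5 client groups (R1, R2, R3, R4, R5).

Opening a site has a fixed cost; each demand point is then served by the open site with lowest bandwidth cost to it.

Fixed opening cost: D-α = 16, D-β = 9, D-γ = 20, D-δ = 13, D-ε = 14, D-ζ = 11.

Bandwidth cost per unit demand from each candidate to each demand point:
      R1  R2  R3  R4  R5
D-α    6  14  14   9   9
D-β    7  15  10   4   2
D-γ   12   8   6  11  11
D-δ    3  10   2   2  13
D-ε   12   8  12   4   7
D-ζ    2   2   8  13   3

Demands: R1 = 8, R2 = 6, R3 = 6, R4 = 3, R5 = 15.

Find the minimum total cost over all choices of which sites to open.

Open {D-β, D-δ, D-ζ}: assign each demand point to its cheapest open site.
  R1→D-ζ 8×2=16, R2→D-ζ 6×2=12, R3→D-δ 6×2=12, R4→D-δ 3×2=6, R5→D-β 15×2=30
  bandwidth cost 76, fixed 33 → total 109.
Compare {D-δ, D-ζ}: bandwidth cost 91 + fixed 24 = 115.
Compare {D-β, D-δ, D-ε, D-ζ}: bandwidth cost 76 + fixed 47 = 123.
Compare {D-α, D-β, D-δ, D-ζ}: bandwidth cost 76 + fixed 49 = 125.
All other subsets cost ≥ 115. Minimum total cost: 109.

109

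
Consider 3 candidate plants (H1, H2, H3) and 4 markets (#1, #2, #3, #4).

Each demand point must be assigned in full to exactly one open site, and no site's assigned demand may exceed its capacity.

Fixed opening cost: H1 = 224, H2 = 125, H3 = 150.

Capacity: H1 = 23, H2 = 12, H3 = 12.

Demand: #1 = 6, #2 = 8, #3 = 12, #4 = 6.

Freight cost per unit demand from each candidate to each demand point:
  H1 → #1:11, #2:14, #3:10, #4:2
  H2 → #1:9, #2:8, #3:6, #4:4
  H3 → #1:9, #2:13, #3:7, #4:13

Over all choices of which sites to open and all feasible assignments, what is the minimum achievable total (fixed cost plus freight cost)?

Open {H1, H2}; cheapest assignment that respects the capacities:
  H1 (cap 23, load 20): #1, #2, #4 — cost 6×11 + 8×14 + 6×2 = 190
  H2 (cap 12, load 12): #3 — cost 12×6 = 72
  Shipping 262, fixed 349 → total 611.
  Any other capacity-feasible assignment to {H1, H2} ships for at least 262.
Compare {H1, H3}: its best feasible assignment gives total 648.
Compare {H1, H2, H3}: its best feasible assignment gives total 725.
Every other set of open sites that can feasibly serve all demand totals ≥ 648 even under its best assignment. Minimum: 611.

611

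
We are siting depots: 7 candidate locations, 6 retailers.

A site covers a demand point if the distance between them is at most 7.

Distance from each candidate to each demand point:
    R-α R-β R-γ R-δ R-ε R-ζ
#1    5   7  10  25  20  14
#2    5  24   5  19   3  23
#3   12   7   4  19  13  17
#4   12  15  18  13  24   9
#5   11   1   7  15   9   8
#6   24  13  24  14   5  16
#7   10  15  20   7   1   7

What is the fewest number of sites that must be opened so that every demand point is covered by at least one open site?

3

Coverage sets (demand points within 7 of each site):
  #1: {R-α, R-β}
  #2: {R-α, R-γ, R-ε}
  #3: {R-β, R-γ}
  #4: {}
  #5: {R-β, R-γ}
  #6: {R-ε}
  #7: {R-δ, R-ε, R-ζ}
No 2 sites suffice: every size-2 union leaves at least one demand point uncovered.
But {#1, #2, #7} covers everything, so the minimum is 3.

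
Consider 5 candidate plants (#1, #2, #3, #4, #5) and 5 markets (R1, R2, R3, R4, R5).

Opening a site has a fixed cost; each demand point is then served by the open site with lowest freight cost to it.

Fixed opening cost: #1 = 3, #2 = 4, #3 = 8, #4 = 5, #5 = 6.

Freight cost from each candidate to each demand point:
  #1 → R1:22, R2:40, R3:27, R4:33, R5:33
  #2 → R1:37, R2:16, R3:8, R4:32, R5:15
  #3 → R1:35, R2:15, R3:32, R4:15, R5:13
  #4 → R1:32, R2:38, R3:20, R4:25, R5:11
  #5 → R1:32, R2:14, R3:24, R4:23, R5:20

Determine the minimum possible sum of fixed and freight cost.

88

Open {#1, #2, #3}: assign each demand point to its cheapest open site.
  R1→#1 22, R2→#3 15, R3→#2 8, R4→#3 15, R5→#3 13
  freight cost 73, fixed 15 → total 88.
Compare {#1, #2, #3, #4}: freight cost 71 + fixed 20 = 91.
Compare {#1, #2, #3, #5}: freight cost 72 + fixed 21 = 93.
Compare {#1, #2, #4}: freight cost 82 + fixed 12 = 94.
All other subsets cost ≥ 91. Minimum total cost: 88.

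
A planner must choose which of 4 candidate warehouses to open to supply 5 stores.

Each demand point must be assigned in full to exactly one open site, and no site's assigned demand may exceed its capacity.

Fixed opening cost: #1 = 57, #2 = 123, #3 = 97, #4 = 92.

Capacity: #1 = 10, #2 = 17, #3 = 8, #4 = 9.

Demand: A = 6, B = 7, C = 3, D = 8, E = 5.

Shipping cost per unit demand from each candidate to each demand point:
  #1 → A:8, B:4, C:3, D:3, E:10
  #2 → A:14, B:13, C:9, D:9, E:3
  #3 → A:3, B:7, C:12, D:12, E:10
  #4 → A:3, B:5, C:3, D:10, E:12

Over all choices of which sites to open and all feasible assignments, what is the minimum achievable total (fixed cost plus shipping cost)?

Open {#1, #2, #4}; cheapest assignment that respects the capacities:
  #1 (cap 10, load 10): B, C — cost 7×4 + 3×3 = 37
  #2 (cap 17, load 13): D, E — cost 8×9 + 5×3 = 87
  #4 (cap 9, load 6): A — cost 6×3 = 18
  Shipping 142, fixed 272 → total 414.
  Any other capacity-feasible assignment to {#1, #2, #4} ships for at least 142.
Compare {#1, #2, #3}: its best feasible assignment gives total 419.
Compare {#2, #3, #4}: its best feasible assignment gives total 475.
Every other set of open sites that can feasibly serve all demand totals ≥ 419 even under its best assignment. Minimum: 414.

414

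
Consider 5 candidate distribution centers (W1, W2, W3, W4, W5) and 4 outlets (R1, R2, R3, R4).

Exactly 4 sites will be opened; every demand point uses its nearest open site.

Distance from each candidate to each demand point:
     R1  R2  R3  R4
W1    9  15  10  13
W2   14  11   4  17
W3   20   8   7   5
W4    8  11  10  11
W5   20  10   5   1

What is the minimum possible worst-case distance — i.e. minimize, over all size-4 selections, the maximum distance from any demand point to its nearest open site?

8

Open {W1, W2, W3, W4}.
  Farthest demand point is R1 at distance 8 (to W4); all others are ≤ 8.
With {W1, W3, W4, W5} the worst case is 8.
With {W2, W3, W4, W5} the worst case is 8.
No size-4 selection achieves below 8.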